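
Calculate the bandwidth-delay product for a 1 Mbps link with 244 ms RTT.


BDP = bandwidth * RTT
= 1 Mbps * 244 ms
= 1 * 1e6 * 244 / 1000 bits
= 244000 bits
= 30500 bytes
= 29.7852 KB
BDP = 244000 bits (30500 bytes)


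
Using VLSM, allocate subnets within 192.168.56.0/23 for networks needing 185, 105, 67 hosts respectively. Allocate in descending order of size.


185 hosts -> /24 (254 usable): 192.168.56.0/24
105 hosts -> /25 (126 usable): 192.168.57.0/25
67 hosts -> /25 (126 usable): 192.168.57.128/25
Allocation: 192.168.56.0/24 (185 hosts, 254 usable); 192.168.57.0/25 (105 hosts, 126 usable); 192.168.57.128/25 (67 hosts, 126 usable)


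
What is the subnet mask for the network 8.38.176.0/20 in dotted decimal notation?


/20 means 20 network bits, 12 host bits
Binary: 11111111111111111111000000000000
Mask: 255.255.240.0


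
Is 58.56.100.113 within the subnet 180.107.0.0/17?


Subnet network: 180.107.0.0
Test IP AND mask: 58.56.0.0
No, 58.56.100.113 is not in 180.107.0.0/17


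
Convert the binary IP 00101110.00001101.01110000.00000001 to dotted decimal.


00101110 = 46
00001101 = 13
01110000 = 112
00000001 = 1
IP: 46.13.112.1


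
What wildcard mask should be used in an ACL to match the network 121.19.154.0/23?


Subnet mask: 255.255.254.0
Wildcard = 255.255.255.255 - subnet mask
255 - 255 = 0
255 - 255 = 0
255 - 254 = 1
255 - 0 = 255
Wildcard: 0.0.1.255


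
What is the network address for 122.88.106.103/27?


IP:   01111010.01011000.01101010.01100111
Mask: 11111111.11111111.11111111.11100000
AND operation:
Net:  01111010.01011000.01101010.01100000
Network: 122.88.106.96/27


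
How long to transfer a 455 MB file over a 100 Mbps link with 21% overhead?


Effective throughput = 100 * (1 - 21/100) = 79 Mbps
File size in Mb = 455 * 8 = 3640 Mb
Time = 3640 / 79
Time = 46.0759 seconds


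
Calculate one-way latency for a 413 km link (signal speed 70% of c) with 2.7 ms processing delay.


Speed = 0.7 * 3e5 km/s = 210000 km/s
Propagation delay = 413 / 210000 = 0.002 s = 1.9667 ms
Processing delay = 2.7 ms
Total one-way latency = 4.6667 ms


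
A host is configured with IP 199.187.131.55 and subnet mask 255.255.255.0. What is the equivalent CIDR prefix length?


Binary: 11111111.11111111.11111111.00000000
Count leading 1s
Prefix: /24


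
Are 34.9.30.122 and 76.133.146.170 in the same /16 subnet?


Mask: 255.255.0.0
34.9.30.122 AND mask = 34.9.0.0
76.133.146.170 AND mask = 76.133.0.0
No, different subnets (34.9.0.0 vs 76.133.0.0)


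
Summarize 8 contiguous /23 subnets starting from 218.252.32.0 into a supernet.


Original prefix: /23
Number of subnets: 8 = 2^3
New prefix = 23 - 3 = 20
Supernet: 218.252.32.0/20


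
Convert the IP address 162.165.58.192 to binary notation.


162 = 10100010
165 = 10100101
58 = 00111010
192 = 11000000
Binary: 10100010.10100101.00111010.11000000


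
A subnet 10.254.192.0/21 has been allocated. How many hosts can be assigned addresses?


Host bits = 32 - 21 = 11
Total addresses = 2^11 = 2048
Usable = total - 2 (network and broadcast)
Usable hosts: 2046


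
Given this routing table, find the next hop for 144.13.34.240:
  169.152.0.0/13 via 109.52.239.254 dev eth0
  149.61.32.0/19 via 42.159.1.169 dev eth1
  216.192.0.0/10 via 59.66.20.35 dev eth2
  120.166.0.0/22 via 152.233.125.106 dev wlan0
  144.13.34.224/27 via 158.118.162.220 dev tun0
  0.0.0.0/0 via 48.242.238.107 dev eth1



Longest prefix match for 144.13.34.240:
  /13 169.152.0.0: no
  /19 149.61.32.0: no
  /10 216.192.0.0: no
  /22 120.166.0.0: no
  /27 144.13.34.224: MATCH
  /0 0.0.0.0: MATCH
Selected: next-hop 158.118.162.220 via tun0 (matched /27)


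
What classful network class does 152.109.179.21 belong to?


First octet: 152
Binary: 10011000
10xxxxxx -> Class B (128-191)
Class B, default mask 255.255.0.0 (/16)


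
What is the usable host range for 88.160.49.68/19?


Network: 88.160.32.0
Broadcast: 88.160.63.255
First usable = network + 1
Last usable = broadcast - 1
Range: 88.160.32.1 to 88.160.63.254


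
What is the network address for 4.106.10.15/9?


IP:   00000100.01101010.00001010.00001111
Mask: 11111111.10000000.00000000.00000000
AND operation:
Net:  00000100.00000000.00000000.00000000
Network: 4.0.0.0/9


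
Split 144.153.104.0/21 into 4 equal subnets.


New prefix = 21 + 2 = 23
Each subnet has 512 addresses
  144.153.104.0/23
  144.153.106.0/23
  144.153.108.0/23
  144.153.110.0/23
Subnets: 144.153.104.0/23, 144.153.106.0/23, 144.153.108.0/23, 144.153.110.0/23


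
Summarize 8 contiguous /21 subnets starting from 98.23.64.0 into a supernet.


Original prefix: /21
Number of subnets: 8 = 2^3
New prefix = 21 - 3 = 18
Supernet: 98.23.64.0/18


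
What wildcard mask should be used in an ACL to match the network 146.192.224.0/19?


Subnet mask: 255.255.224.0
Wildcard = 255.255.255.255 - subnet mask
255 - 255 = 0
255 - 255 = 0
255 - 224 = 31
255 - 0 = 255
Wildcard: 0.0.31.255


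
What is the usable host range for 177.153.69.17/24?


Network: 177.153.69.0
Broadcast: 177.153.69.255
First usable = network + 1
Last usable = broadcast - 1
Range: 177.153.69.1 to 177.153.69.254


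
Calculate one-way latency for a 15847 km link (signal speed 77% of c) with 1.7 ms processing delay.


Speed = 0.77 * 3e5 km/s = 231000 km/s
Propagation delay = 15847 / 231000 = 0.0686 s = 68.6017 ms
Processing delay = 1.7 ms
Total one-way latency = 70.3017 ms


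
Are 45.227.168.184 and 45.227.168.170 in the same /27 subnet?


Mask: 255.255.255.224
45.227.168.184 AND mask = 45.227.168.160
45.227.168.170 AND mask = 45.227.168.160
Yes, same subnet (45.227.168.160)


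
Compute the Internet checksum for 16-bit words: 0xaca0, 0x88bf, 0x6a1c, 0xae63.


Sum all words (with carry folding):
+ 0xaca0 = 0xaca0
+ 0x88bf = 0x3560
+ 0x6a1c = 0x9f7c
+ 0xae63 = 0x4de0
One's complement: ~0x4de0
Checksum = 0xb21f


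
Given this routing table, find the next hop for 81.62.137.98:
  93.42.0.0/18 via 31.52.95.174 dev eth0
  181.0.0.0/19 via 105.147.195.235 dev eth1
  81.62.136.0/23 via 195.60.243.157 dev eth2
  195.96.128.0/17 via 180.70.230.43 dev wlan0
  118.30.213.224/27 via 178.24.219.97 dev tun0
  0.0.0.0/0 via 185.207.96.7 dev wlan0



Longest prefix match for 81.62.137.98:
  /18 93.42.0.0: no
  /19 181.0.0.0: no
  /23 81.62.136.0: MATCH
  /17 195.96.128.0: no
  /27 118.30.213.224: no
  /0 0.0.0.0: MATCH
Selected: next-hop 195.60.243.157 via eth2 (matched /23)


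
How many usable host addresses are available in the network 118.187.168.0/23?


Host bits = 32 - 23 = 9
Total addresses = 2^9 = 512
Usable = total - 2 (network and broadcast)
Usable hosts: 510


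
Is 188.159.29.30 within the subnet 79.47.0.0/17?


Subnet network: 79.47.0.0
Test IP AND mask: 188.159.0.0
No, 188.159.29.30 is not in 79.47.0.0/17


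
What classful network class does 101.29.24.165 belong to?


First octet: 101
Binary: 01100101
0xxxxxxx -> Class A (1-126)
Class A, default mask 255.0.0.0 (/8)


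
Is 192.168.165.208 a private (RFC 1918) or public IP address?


RFC 1918 private ranges:
  10.0.0.0/8 (10.0.0.0 - 10.255.255.255)
  172.16.0.0/12 (172.16.0.0 - 172.31.255.255)
  192.168.0.0/16 (192.168.0.0 - 192.168.255.255)
Private (in 192.168.0.0/16)


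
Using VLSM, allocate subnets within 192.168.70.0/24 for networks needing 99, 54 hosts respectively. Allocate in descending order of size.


99 hosts -> /25 (126 usable): 192.168.70.0/25
54 hosts -> /26 (62 usable): 192.168.70.128/26
Allocation: 192.168.70.0/25 (99 hosts, 126 usable); 192.168.70.128/26 (54 hosts, 62 usable)


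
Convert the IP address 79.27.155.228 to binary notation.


79 = 01001111
27 = 00011011
155 = 10011011
228 = 11100100
Binary: 01001111.00011011.10011011.11100100


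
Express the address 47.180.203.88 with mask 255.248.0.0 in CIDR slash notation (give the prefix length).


Binary: 11111111.11111000.00000000.00000000
Count leading 1s
Prefix: /13


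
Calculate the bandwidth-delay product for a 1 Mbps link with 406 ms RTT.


BDP = bandwidth * RTT
= 1 Mbps * 406 ms
= 1 * 1e6 * 406 / 1000 bits
= 406000 bits
= 50750 bytes
= 49.5605 KB
BDP = 406000 bits (50750 bytes)


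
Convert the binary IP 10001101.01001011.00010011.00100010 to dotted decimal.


10001101 = 141
01001011 = 75
00010011 = 19
00100010 = 34
IP: 141.75.19.34


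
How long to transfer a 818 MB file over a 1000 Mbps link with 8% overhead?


Effective throughput = 1000 * (1 - 8/100) = 920 Mbps
File size in Mb = 818 * 8 = 6544 Mb
Time = 6544 / 920
Time = 7.113 seconds


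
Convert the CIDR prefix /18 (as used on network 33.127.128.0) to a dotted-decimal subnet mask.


/18 means 18 network bits, 14 host bits
Binary: 11111111111111111100000000000000
Mask: 255.255.192.0


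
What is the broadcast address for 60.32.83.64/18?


Network: 60.32.64.0/18
Host bits = 14
Set all host bits to 1:
Broadcast: 60.32.127.255


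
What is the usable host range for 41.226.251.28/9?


Network: 41.128.0.0
Broadcast: 41.255.255.255
First usable = network + 1
Last usable = broadcast - 1
Range: 41.128.0.1 to 41.255.255.254


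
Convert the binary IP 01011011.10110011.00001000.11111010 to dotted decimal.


01011011 = 91
10110011 = 179
00001000 = 8
11111010 = 250
IP: 91.179.8.250


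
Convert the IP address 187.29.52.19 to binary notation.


187 = 10111011
29 = 00011101
52 = 00110100
19 = 00010011
Binary: 10111011.00011101.00110100.00010011


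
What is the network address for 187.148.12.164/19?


IP:   10111011.10010100.00001100.10100100
Mask: 11111111.11111111.11100000.00000000
AND operation:
Net:  10111011.10010100.00000000.00000000
Network: 187.148.0.0/19


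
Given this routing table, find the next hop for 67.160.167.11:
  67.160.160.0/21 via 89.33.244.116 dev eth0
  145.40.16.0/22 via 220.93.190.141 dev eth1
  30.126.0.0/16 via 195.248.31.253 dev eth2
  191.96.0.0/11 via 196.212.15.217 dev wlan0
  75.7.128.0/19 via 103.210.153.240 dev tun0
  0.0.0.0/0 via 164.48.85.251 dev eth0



Longest prefix match for 67.160.167.11:
  /21 67.160.160.0: MATCH
  /22 145.40.16.0: no
  /16 30.126.0.0: no
  /11 191.96.0.0: no
  /19 75.7.128.0: no
  /0 0.0.0.0: MATCH
Selected: next-hop 89.33.244.116 via eth0 (matched /21)


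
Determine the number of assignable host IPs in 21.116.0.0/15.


Host bits = 32 - 15 = 17
Total addresses = 2^17 = 131072
Usable = total - 2 (network and broadcast)
Usable hosts: 131070


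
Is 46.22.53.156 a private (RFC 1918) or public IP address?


RFC 1918 private ranges:
  10.0.0.0/8 (10.0.0.0 - 10.255.255.255)
  172.16.0.0/12 (172.16.0.0 - 172.31.255.255)
  192.168.0.0/16 (192.168.0.0 - 192.168.255.255)
Public (not in any RFC 1918 range)


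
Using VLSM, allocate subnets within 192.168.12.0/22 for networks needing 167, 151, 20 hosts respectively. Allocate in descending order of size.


167 hosts -> /24 (254 usable): 192.168.12.0/24
151 hosts -> /24 (254 usable): 192.168.13.0/24
20 hosts -> /27 (30 usable): 192.168.14.0/27
Allocation: 192.168.12.0/24 (167 hosts, 254 usable); 192.168.13.0/24 (151 hosts, 254 usable); 192.168.14.0/27 (20 hosts, 30 usable)


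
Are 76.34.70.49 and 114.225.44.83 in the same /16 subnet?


Mask: 255.255.0.0
76.34.70.49 AND mask = 76.34.0.0
114.225.44.83 AND mask = 114.225.0.0
No, different subnets (76.34.0.0 vs 114.225.0.0)


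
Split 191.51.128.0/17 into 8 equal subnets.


New prefix = 17 + 3 = 20
Each subnet has 4096 addresses
  191.51.128.0/20
  191.51.144.0/20
  191.51.160.0/20
  191.51.176.0/20
  191.51.192.0/20
  191.51.208.0/20
  191.51.224.0/20
  191.51.240.0/20
Subnets: 191.51.128.0/20, 191.51.144.0/20, 191.51.160.0/20, 191.51.176.0/20, 191.51.192.0/20, 191.51.208.0/20, 191.51.224.0/20, 191.51.240.0/20


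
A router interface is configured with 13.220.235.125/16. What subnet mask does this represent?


/16 means 16 network bits, 16 host bits
Binary: 11111111111111110000000000000000
Mask: 255.255.0.0


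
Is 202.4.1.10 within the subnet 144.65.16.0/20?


Subnet network: 144.65.16.0
Test IP AND mask: 202.4.0.0
No, 202.4.1.10 is not in 144.65.16.0/20


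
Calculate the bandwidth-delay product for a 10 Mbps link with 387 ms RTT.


BDP = bandwidth * RTT
= 10 Mbps * 387 ms
= 10 * 1e6 * 387 / 1000 bits
= 3870000 bits
= 483750 bytes
= 472.4121 KB
BDP = 3870000 bits (483750 bytes)


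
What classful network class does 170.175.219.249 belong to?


First octet: 170
Binary: 10101010
10xxxxxx -> Class B (128-191)
Class B, default mask 255.255.0.0 (/16)


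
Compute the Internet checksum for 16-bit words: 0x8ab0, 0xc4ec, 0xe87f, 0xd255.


Sum all words (with carry folding):
+ 0x8ab0 = 0x8ab0
+ 0xc4ec = 0x4f9d
+ 0xe87f = 0x381d
+ 0xd255 = 0x0a73
One's complement: ~0x0a73
Checksum = 0xf58c


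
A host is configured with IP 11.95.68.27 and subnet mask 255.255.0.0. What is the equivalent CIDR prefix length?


Binary: 11111111.11111111.00000000.00000000
Count leading 1s
Prefix: /16


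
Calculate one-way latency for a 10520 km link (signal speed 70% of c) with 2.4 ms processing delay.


Speed = 0.7 * 3e5 km/s = 210000 km/s
Propagation delay = 10520 / 210000 = 0.0501 s = 50.0952 ms
Processing delay = 2.4 ms
Total one-way latency = 52.4952 ms


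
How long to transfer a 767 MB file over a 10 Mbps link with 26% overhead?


Effective throughput = 10 * (1 - 26/100) = 7.4 Mbps
File size in Mb = 767 * 8 = 6136 Mb
Time = 6136 / 7.4
Time = 829.1892 seconds


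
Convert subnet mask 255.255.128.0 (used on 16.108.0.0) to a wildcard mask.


Subnet mask: 255.255.128.0
Wildcard = 255.255.255.255 - subnet mask
255 - 255 = 0
255 - 255 = 0
255 - 128 = 127
255 - 0 = 255
Wildcard: 0.0.127.255


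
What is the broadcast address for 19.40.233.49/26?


Network: 19.40.233.0/26
Host bits = 6
Set all host bits to 1:
Broadcast: 19.40.233.63


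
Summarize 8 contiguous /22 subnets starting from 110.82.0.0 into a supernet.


Original prefix: /22
Number of subnets: 8 = 2^3
New prefix = 22 - 3 = 19
Supernet: 110.82.0.0/19


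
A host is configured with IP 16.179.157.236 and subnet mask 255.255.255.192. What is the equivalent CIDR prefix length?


Binary: 11111111.11111111.11111111.11000000
Count leading 1s
Prefix: /26


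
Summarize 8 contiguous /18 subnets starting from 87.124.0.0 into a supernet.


Original prefix: /18
Number of subnets: 8 = 2^3
New prefix = 18 - 3 = 15
Supernet: 87.124.0.0/15


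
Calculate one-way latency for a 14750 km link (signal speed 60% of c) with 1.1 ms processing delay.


Speed = 0.6 * 3e5 km/s = 180000 km/s
Propagation delay = 14750 / 180000 = 0.0819 s = 81.9444 ms
Processing delay = 1.1 ms
Total one-way latency = 83.0444 ms


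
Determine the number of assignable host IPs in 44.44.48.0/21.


Host bits = 32 - 21 = 11
Total addresses = 2^11 = 2048
Usable = total - 2 (network and broadcast)
Usable hosts: 2046


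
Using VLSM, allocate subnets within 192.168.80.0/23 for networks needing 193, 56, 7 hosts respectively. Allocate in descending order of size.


193 hosts -> /24 (254 usable): 192.168.80.0/24
56 hosts -> /26 (62 usable): 192.168.81.0/26
7 hosts -> /28 (14 usable): 192.168.81.64/28
Allocation: 192.168.80.0/24 (193 hosts, 254 usable); 192.168.81.0/26 (56 hosts, 62 usable); 192.168.81.64/28 (7 hosts, 14 usable)


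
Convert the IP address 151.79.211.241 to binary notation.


151 = 10010111
79 = 01001111
211 = 11010011
241 = 11110001
Binary: 10010111.01001111.11010011.11110001


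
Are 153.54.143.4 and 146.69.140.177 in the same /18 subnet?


Mask: 255.255.192.0
153.54.143.4 AND mask = 153.54.128.0
146.69.140.177 AND mask = 146.69.128.0
No, different subnets (153.54.128.0 vs 146.69.128.0)


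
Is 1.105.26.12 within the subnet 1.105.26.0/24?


Subnet network: 1.105.26.0
Test IP AND mask: 1.105.26.0
Yes, 1.105.26.12 is in 1.105.26.0/24


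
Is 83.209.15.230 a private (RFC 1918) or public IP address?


RFC 1918 private ranges:
  10.0.0.0/8 (10.0.0.0 - 10.255.255.255)
  172.16.0.0/12 (172.16.0.0 - 172.31.255.255)
  192.168.0.0/16 (192.168.0.0 - 192.168.255.255)
Public (not in any RFC 1918 range)


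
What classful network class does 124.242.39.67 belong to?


First octet: 124
Binary: 01111100
0xxxxxxx -> Class A (1-126)
Class A, default mask 255.0.0.0 (/8)


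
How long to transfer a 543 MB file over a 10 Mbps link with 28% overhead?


Effective throughput = 10 * (1 - 28/100) = 7.2 Mbps
File size in Mb = 543 * 8 = 4344 Mb
Time = 4344 / 7.2
Time = 603.3333 seconds


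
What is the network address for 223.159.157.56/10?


IP:   11011111.10011111.10011101.00111000
Mask: 11111111.11000000.00000000.00000000
AND operation:
Net:  11011111.10000000.00000000.00000000
Network: 223.128.0.0/10


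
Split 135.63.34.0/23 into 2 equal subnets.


New prefix = 23 + 1 = 24
Each subnet has 256 addresses
  135.63.34.0/24
  135.63.35.0/24
Subnets: 135.63.34.0/24, 135.63.35.0/24


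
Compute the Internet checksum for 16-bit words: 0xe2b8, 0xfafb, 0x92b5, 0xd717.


Sum all words (with carry folding):
+ 0xe2b8 = 0xe2b8
+ 0xfafb = 0xddb4
+ 0x92b5 = 0x706a
+ 0xd717 = 0x4782
One's complement: ~0x4782
Checksum = 0xb87d


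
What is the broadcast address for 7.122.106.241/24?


Network: 7.122.106.0/24
Host bits = 8
Set all host bits to 1:
Broadcast: 7.122.106.255


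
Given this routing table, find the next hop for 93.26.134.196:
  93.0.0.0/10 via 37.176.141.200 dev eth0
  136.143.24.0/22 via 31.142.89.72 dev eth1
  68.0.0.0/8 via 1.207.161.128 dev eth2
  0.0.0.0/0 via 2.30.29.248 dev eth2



Longest prefix match for 93.26.134.196:
  /10 93.0.0.0: MATCH
  /22 136.143.24.0: no
  /8 68.0.0.0: no
  /0 0.0.0.0: MATCH
Selected: next-hop 37.176.141.200 via eth0 (matched /10)


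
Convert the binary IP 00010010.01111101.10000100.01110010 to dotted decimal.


00010010 = 18
01111101 = 125
10000100 = 132
01110010 = 114
IP: 18.125.132.114


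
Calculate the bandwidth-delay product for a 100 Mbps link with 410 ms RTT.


BDP = bandwidth * RTT
= 100 Mbps * 410 ms
= 100 * 1e6 * 410 / 1000 bits
= 41000000 bits
= 5125000 bytes
= 5004.8828 KB
BDP = 41000000 bits (5125000 bytes)


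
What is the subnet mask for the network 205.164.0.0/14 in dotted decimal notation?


/14 means 14 network bits, 18 host bits
Binary: 11111111111111000000000000000000
Mask: 255.252.0.0


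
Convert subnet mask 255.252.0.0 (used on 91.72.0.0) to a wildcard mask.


Subnet mask: 255.252.0.0
Wildcard = 255.255.255.255 - subnet mask
255 - 255 = 0
255 - 252 = 3
255 - 0 = 255
255 - 0 = 255
Wildcard: 0.3.255.255


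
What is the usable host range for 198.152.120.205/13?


Network: 198.152.0.0
Broadcast: 198.159.255.255
First usable = network + 1
Last usable = broadcast - 1
Range: 198.152.0.1 to 198.159.255.254


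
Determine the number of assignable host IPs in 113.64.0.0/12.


Host bits = 32 - 12 = 20
Total addresses = 2^20 = 1048576
Usable = total - 2 (network and broadcast)
Usable hosts: 1048574


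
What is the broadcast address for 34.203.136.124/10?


Network: 34.192.0.0/10
Host bits = 22
Set all host bits to 1:
Broadcast: 34.255.255.255


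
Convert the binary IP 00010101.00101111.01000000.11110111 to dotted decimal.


00010101 = 21
00101111 = 47
01000000 = 64
11110111 = 247
IP: 21.47.64.247


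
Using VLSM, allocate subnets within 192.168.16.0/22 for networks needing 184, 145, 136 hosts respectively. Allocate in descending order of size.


184 hosts -> /24 (254 usable): 192.168.16.0/24
145 hosts -> /24 (254 usable): 192.168.17.0/24
136 hosts -> /24 (254 usable): 192.168.18.0/24
Allocation: 192.168.16.0/24 (184 hosts, 254 usable); 192.168.17.0/24 (145 hosts, 254 usable); 192.168.18.0/24 (136 hosts, 254 usable)


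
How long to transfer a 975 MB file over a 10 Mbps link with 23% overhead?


Effective throughput = 10 * (1 - 23/100) = 7.7 Mbps
File size in Mb = 975 * 8 = 7800 Mb
Time = 7800 / 7.7
Time = 1012.987 seconds


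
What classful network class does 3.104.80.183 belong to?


First octet: 3
Binary: 00000011
0xxxxxxx -> Class A (1-126)
Class A, default mask 255.0.0.0 (/8)


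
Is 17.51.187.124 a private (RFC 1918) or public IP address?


RFC 1918 private ranges:
  10.0.0.0/8 (10.0.0.0 - 10.255.255.255)
  172.16.0.0/12 (172.16.0.0 - 172.31.255.255)
  192.168.0.0/16 (192.168.0.0 - 192.168.255.255)
Public (not in any RFC 1918 range)


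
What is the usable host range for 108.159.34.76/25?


Network: 108.159.34.0
Broadcast: 108.159.34.127
First usable = network + 1
Last usable = broadcast - 1
Range: 108.159.34.1 to 108.159.34.126


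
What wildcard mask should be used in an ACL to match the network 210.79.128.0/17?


Subnet mask: 255.255.128.0
Wildcard = 255.255.255.255 - subnet mask
255 - 255 = 0
255 - 255 = 0
255 - 128 = 127
255 - 0 = 255
Wildcard: 0.0.127.255


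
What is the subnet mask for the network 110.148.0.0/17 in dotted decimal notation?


/17 means 17 network bits, 15 host bits
Binary: 11111111111111111000000000000000
Mask: 255.255.128.0


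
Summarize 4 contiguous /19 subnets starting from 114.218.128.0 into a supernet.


Original prefix: /19
Number of subnets: 4 = 2^2
New prefix = 19 - 2 = 17
Supernet: 114.218.128.0/17


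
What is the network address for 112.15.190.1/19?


IP:   01110000.00001111.10111110.00000001
Mask: 11111111.11111111.11100000.00000000
AND operation:
Net:  01110000.00001111.10100000.00000000
Network: 112.15.160.0/19


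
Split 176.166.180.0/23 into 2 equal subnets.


New prefix = 23 + 1 = 24
Each subnet has 256 addresses
  176.166.180.0/24
  176.166.181.0/24
Subnets: 176.166.180.0/24, 176.166.181.0/24


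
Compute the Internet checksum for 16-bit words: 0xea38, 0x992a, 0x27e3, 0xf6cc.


Sum all words (with carry folding):
+ 0xea38 = 0xea38
+ 0x992a = 0x8363
+ 0x27e3 = 0xab46
+ 0xf6cc = 0xa213
One's complement: ~0xa213
Checksum = 0x5dec


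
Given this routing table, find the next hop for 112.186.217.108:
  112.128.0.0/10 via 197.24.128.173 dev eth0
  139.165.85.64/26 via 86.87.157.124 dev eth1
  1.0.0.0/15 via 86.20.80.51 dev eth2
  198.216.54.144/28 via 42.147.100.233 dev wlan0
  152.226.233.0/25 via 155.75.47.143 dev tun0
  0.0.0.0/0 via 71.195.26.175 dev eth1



Longest prefix match for 112.186.217.108:
  /10 112.128.0.0: MATCH
  /26 139.165.85.64: no
  /15 1.0.0.0: no
  /28 198.216.54.144: no
  /25 152.226.233.0: no
  /0 0.0.0.0: MATCH
Selected: next-hop 197.24.128.173 via eth0 (matched /10)


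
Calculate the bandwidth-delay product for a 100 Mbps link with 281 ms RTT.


BDP = bandwidth * RTT
= 100 Mbps * 281 ms
= 100 * 1e6 * 281 / 1000 bits
= 28100000 bits
= 3512500 bytes
= 3430.1758 KB
BDP = 28100000 bits (3512500 bytes)


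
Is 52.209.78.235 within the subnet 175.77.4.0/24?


Subnet network: 175.77.4.0
Test IP AND mask: 52.209.78.0
No, 52.209.78.235 is not in 175.77.4.0/24


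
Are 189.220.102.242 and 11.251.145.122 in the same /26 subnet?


Mask: 255.255.255.192
189.220.102.242 AND mask = 189.220.102.192
11.251.145.122 AND mask = 11.251.145.64
No, different subnets (189.220.102.192 vs 11.251.145.64)


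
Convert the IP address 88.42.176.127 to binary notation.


88 = 01011000
42 = 00101010
176 = 10110000
127 = 01111111
Binary: 01011000.00101010.10110000.01111111


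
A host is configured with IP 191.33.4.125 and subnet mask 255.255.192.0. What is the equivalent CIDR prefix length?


Binary: 11111111.11111111.11000000.00000000
Count leading 1s
Prefix: /18


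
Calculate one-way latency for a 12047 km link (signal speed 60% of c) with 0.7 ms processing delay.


Speed = 0.6 * 3e5 km/s = 180000 km/s
Propagation delay = 12047 / 180000 = 0.0669 s = 66.9278 ms
Processing delay = 0.7 ms
Total one-way latency = 67.6278 ms


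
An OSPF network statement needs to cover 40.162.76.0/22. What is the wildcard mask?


Subnet mask: 255.255.252.0
Wildcard = 255.255.255.255 - subnet mask
255 - 255 = 0
255 - 255 = 0
255 - 252 = 3
255 - 0 = 255
Wildcard: 0.0.3.255


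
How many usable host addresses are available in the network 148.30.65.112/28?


Host bits = 32 - 28 = 4
Total addresses = 2^4 = 16
Usable = total - 2 (network and broadcast)
Usable hosts: 14


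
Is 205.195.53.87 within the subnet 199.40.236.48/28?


Subnet network: 199.40.236.48
Test IP AND mask: 205.195.53.80
No, 205.195.53.87 is not in 199.40.236.48/28


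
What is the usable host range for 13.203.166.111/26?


Network: 13.203.166.64
Broadcast: 13.203.166.127
First usable = network + 1
Last usable = broadcast - 1
Range: 13.203.166.65 to 13.203.166.126


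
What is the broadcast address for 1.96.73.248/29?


Network: 1.96.73.248/29
Host bits = 3
Set all host bits to 1:
Broadcast: 1.96.73.255


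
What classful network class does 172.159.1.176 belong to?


First octet: 172
Binary: 10101100
10xxxxxx -> Class B (128-191)
Class B, default mask 255.255.0.0 (/16)


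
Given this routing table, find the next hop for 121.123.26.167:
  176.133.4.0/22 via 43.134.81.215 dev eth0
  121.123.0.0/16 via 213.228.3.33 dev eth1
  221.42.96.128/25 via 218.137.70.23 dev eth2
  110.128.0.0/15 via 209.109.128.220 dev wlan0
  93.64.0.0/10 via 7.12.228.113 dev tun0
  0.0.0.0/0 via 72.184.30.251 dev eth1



Longest prefix match for 121.123.26.167:
  /22 176.133.4.0: no
  /16 121.123.0.0: MATCH
  /25 221.42.96.128: no
  /15 110.128.0.0: no
  /10 93.64.0.0: no
  /0 0.0.0.0: MATCH
Selected: next-hop 213.228.3.33 via eth1 (matched /16)


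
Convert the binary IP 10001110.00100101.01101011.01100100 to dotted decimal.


10001110 = 142
00100101 = 37
01101011 = 107
01100100 = 100
IP: 142.37.107.100


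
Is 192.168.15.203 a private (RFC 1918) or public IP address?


RFC 1918 private ranges:
  10.0.0.0/8 (10.0.0.0 - 10.255.255.255)
  172.16.0.0/12 (172.16.0.0 - 172.31.255.255)
  192.168.0.0/16 (192.168.0.0 - 192.168.255.255)
Private (in 192.168.0.0/16)


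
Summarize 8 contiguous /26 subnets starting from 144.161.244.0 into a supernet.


Original prefix: /26
Number of subnets: 8 = 2^3
New prefix = 26 - 3 = 23
Supernet: 144.161.244.0/23


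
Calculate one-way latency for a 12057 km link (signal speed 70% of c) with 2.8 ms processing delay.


Speed = 0.7 * 3e5 km/s = 210000 km/s
Propagation delay = 12057 / 210000 = 0.0574 s = 57.4143 ms
Processing delay = 2.8 ms
Total one-way latency = 60.2143 ms


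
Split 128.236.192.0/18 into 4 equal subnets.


New prefix = 18 + 2 = 20
Each subnet has 4096 addresses
  128.236.192.0/20
  128.236.208.0/20
  128.236.224.0/20
  128.236.240.0/20
Subnets: 128.236.192.0/20, 128.236.208.0/20, 128.236.224.0/20, 128.236.240.0/20


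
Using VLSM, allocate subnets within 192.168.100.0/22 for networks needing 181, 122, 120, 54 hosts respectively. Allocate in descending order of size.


181 hosts -> /24 (254 usable): 192.168.100.0/24
122 hosts -> /25 (126 usable): 192.168.101.0/25
120 hosts -> /25 (126 usable): 192.168.101.128/25
54 hosts -> /26 (62 usable): 192.168.102.0/26
Allocation: 192.168.100.0/24 (181 hosts, 254 usable); 192.168.101.0/25 (122 hosts, 126 usable); 192.168.101.128/25 (120 hosts, 126 usable); 192.168.102.0/26 (54 hosts, 62 usable)


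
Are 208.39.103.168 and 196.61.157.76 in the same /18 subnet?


Mask: 255.255.192.0
208.39.103.168 AND mask = 208.39.64.0
196.61.157.76 AND mask = 196.61.128.0
No, different subnets (208.39.64.0 vs 196.61.128.0)


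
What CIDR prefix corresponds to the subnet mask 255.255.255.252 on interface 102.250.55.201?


Binary: 11111111.11111111.11111111.11111100
Count leading 1s
Prefix: /30


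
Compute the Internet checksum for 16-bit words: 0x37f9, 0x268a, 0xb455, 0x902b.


Sum all words (with carry folding):
+ 0x37f9 = 0x37f9
+ 0x268a = 0x5e83
+ 0xb455 = 0x12d9
+ 0x902b = 0xa304
One's complement: ~0xa304
Checksum = 0x5cfb


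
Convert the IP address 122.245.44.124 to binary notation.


122 = 01111010
245 = 11110101
44 = 00101100
124 = 01111100
Binary: 01111010.11110101.00101100.01111100


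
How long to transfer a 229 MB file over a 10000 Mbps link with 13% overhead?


Effective throughput = 10000 * (1 - 13/100) = 8700 Mbps
File size in Mb = 229 * 8 = 1832 Mb
Time = 1832 / 8700
Time = 0.2106 seconds


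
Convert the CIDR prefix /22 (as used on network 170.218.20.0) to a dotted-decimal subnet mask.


/22 means 22 network bits, 10 host bits
Binary: 11111111111111111111110000000000
Mask: 255.255.252.0


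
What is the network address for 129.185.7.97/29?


IP:   10000001.10111001.00000111.01100001
Mask: 11111111.11111111.11111111.11111000
AND operation:
Net:  10000001.10111001.00000111.01100000
Network: 129.185.7.96/29


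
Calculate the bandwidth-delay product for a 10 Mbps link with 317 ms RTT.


BDP = bandwidth * RTT
= 10 Mbps * 317 ms
= 10 * 1e6 * 317 / 1000 bits
= 3170000 bits
= 396250 bytes
= 386.9629 KB
BDP = 3170000 bits (396250 bytes)


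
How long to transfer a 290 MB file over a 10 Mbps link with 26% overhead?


Effective throughput = 10 * (1 - 26/100) = 7.4 Mbps
File size in Mb = 290 * 8 = 2320 Mb
Time = 2320 / 7.4
Time = 313.5135 seconds


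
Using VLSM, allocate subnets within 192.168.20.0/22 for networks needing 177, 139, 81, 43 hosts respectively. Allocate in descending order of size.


177 hosts -> /24 (254 usable): 192.168.20.0/24
139 hosts -> /24 (254 usable): 192.168.21.0/24
81 hosts -> /25 (126 usable): 192.168.22.0/25
43 hosts -> /26 (62 usable): 192.168.22.128/26
Allocation: 192.168.20.0/24 (177 hosts, 254 usable); 192.168.21.0/24 (139 hosts, 254 usable); 192.168.22.0/25 (81 hosts, 126 usable); 192.168.22.128/26 (43 hosts, 62 usable)


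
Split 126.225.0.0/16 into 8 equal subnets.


New prefix = 16 + 3 = 19
Each subnet has 8192 addresses
  126.225.0.0/19
  126.225.32.0/19
  126.225.64.0/19
  126.225.96.0/19
  126.225.128.0/19
  126.225.160.0/19
  126.225.192.0/19
  126.225.224.0/19
Subnets: 126.225.0.0/19, 126.225.32.0/19, 126.225.64.0/19, 126.225.96.0/19, 126.225.128.0/19, 126.225.160.0/19, 126.225.192.0/19, 126.225.224.0/19


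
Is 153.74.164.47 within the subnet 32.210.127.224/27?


Subnet network: 32.210.127.224
Test IP AND mask: 153.74.164.32
No, 153.74.164.47 is not in 32.210.127.224/27


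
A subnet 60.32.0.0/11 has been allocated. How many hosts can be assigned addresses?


Host bits = 32 - 11 = 21
Total addresses = 2^21 = 2097152
Usable = total - 2 (network and broadcast)
Usable hosts: 2097150


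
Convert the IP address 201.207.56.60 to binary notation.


201 = 11001001
207 = 11001111
56 = 00111000
60 = 00111100
Binary: 11001001.11001111.00111000.00111100


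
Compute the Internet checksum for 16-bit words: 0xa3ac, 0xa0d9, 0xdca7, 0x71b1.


Sum all words (with carry folding):
+ 0xa3ac = 0xa3ac
+ 0xa0d9 = 0x4486
+ 0xdca7 = 0x212e
+ 0x71b1 = 0x92df
One's complement: ~0x92df
Checksum = 0x6d20


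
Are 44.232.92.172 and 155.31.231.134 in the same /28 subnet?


Mask: 255.255.255.240
44.232.92.172 AND mask = 44.232.92.160
155.31.231.134 AND mask = 155.31.231.128
No, different subnets (44.232.92.160 vs 155.31.231.128)


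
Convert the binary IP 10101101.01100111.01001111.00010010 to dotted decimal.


10101101 = 173
01100111 = 103
01001111 = 79
00010010 = 18
IP: 173.103.79.18


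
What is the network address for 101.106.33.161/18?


IP:   01100101.01101010.00100001.10100001
Mask: 11111111.11111111.11000000.00000000
AND operation:
Net:  01100101.01101010.00000000.00000000
Network: 101.106.0.0/18


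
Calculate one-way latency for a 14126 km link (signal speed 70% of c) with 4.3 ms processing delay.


Speed = 0.7 * 3e5 km/s = 210000 km/s
Propagation delay = 14126 / 210000 = 0.0673 s = 67.2667 ms
Processing delay = 4.3 ms
Total one-way latency = 71.5667 ms


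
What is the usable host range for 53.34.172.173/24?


Network: 53.34.172.0
Broadcast: 53.34.172.255
First usable = network + 1
Last usable = broadcast - 1
Range: 53.34.172.1 to 53.34.172.254


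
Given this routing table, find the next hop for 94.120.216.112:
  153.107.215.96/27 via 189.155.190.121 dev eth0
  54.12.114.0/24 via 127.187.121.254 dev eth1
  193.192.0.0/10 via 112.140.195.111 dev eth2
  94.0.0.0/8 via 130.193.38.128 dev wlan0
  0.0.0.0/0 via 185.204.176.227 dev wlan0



Longest prefix match for 94.120.216.112:
  /27 153.107.215.96: no
  /24 54.12.114.0: no
  /10 193.192.0.0: no
  /8 94.0.0.0: MATCH
  /0 0.0.0.0: MATCH
Selected: next-hop 130.193.38.128 via wlan0 (matched /8)


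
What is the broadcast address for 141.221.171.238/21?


Network: 141.221.168.0/21
Host bits = 11
Set all host bits to 1:
Broadcast: 141.221.175.255


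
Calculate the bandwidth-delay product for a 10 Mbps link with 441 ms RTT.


BDP = bandwidth * RTT
= 10 Mbps * 441 ms
= 10 * 1e6 * 441 / 1000 bits
= 4410000 bits
= 551250 bytes
= 538.3301 KB
BDP = 4410000 bits (551250 bytes)


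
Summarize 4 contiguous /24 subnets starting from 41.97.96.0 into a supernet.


Original prefix: /24
Number of subnets: 4 = 2^2
New prefix = 24 - 2 = 22
Supernet: 41.97.96.0/22


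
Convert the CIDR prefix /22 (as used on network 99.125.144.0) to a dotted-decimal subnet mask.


/22 means 22 network bits, 10 host bits
Binary: 11111111111111111111110000000000
Mask: 255.255.252.0


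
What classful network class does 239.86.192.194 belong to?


First octet: 239
Binary: 11101111
1110xxxx -> Class D (224-239)
Class D (multicast), default mask N/A


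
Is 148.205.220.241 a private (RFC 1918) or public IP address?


RFC 1918 private ranges:
  10.0.0.0/8 (10.0.0.0 - 10.255.255.255)
  172.16.0.0/12 (172.16.0.0 - 172.31.255.255)
  192.168.0.0/16 (192.168.0.0 - 192.168.255.255)
Public (not in any RFC 1918 range)


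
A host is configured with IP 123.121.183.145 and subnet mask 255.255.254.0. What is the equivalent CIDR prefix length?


Binary: 11111111.11111111.11111110.00000000
Count leading 1s
Prefix: /23


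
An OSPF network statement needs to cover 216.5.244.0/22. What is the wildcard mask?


Subnet mask: 255.255.252.0
Wildcard = 255.255.255.255 - subnet mask
255 - 255 = 0
255 - 255 = 0
255 - 252 = 3
255 - 0 = 255
Wildcard: 0.0.3.255


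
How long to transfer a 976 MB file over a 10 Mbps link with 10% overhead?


Effective throughput = 10 * (1 - 10/100) = 9 Mbps
File size in Mb = 976 * 8 = 7808 Mb
Time = 7808 / 9
Time = 867.5556 seconds


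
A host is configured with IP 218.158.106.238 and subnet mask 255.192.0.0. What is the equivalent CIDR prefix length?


Binary: 11111111.11000000.00000000.00000000
Count leading 1s
Prefix: /10


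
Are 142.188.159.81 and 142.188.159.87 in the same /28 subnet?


Mask: 255.255.255.240
142.188.159.81 AND mask = 142.188.159.80
142.188.159.87 AND mask = 142.188.159.80
Yes, same subnet (142.188.159.80)


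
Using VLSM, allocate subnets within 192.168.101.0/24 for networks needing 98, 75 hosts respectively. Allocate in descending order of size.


98 hosts -> /25 (126 usable): 192.168.101.0/25
75 hosts -> /25 (126 usable): 192.168.101.128/25
Allocation: 192.168.101.0/25 (98 hosts, 126 usable); 192.168.101.128/25 (75 hosts, 126 usable)


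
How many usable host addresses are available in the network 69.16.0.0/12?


Host bits = 32 - 12 = 20
Total addresses = 2^20 = 1048576
Usable = total - 2 (network and broadcast)
Usable hosts: 1048574


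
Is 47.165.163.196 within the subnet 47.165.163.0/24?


Subnet network: 47.165.163.0
Test IP AND mask: 47.165.163.0
Yes, 47.165.163.196 is in 47.165.163.0/24


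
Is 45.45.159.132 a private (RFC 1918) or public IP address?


RFC 1918 private ranges:
  10.0.0.0/8 (10.0.0.0 - 10.255.255.255)
  172.16.0.0/12 (172.16.0.0 - 172.31.255.255)
  192.168.0.0/16 (192.168.0.0 - 192.168.255.255)
Public (not in any RFC 1918 range)


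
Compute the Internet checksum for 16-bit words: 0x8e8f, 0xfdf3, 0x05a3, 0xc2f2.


Sum all words (with carry folding):
+ 0x8e8f = 0x8e8f
+ 0xfdf3 = 0x8c83
+ 0x05a3 = 0x9226
+ 0xc2f2 = 0x5519
One's complement: ~0x5519
Checksum = 0xaae6


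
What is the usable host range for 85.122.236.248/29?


Network: 85.122.236.248
Broadcast: 85.122.236.255
First usable = network + 1
Last usable = broadcast - 1
Range: 85.122.236.249 to 85.122.236.254


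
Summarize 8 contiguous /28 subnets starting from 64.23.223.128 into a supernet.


Original prefix: /28
Number of subnets: 8 = 2^3
New prefix = 28 - 3 = 25
Supernet: 64.23.223.128/25


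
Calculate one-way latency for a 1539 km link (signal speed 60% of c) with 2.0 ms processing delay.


Speed = 0.6 * 3e5 km/s = 180000 km/s
Propagation delay = 1539 / 180000 = 0.0086 s = 8.55 ms
Processing delay = 2.0 ms
Total one-way latency = 10.55 ms


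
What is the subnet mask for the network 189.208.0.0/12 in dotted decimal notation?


/12 means 12 network bits, 20 host bits
Binary: 11111111111100000000000000000000
Mask: 255.240.0.0


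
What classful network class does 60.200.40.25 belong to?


First octet: 60
Binary: 00111100
0xxxxxxx -> Class A (1-126)
Class A, default mask 255.0.0.0 (/8)


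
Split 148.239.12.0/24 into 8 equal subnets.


New prefix = 24 + 3 = 27
Each subnet has 32 addresses
  148.239.12.0/27
  148.239.12.32/27
  148.239.12.64/27
  148.239.12.96/27
  148.239.12.128/27
  148.239.12.160/27
  148.239.12.192/27
  148.239.12.224/27
Subnets: 148.239.12.0/27, 148.239.12.32/27, 148.239.12.64/27, 148.239.12.96/27, 148.239.12.128/27, 148.239.12.160/27, 148.239.12.192/27, 148.239.12.224/27


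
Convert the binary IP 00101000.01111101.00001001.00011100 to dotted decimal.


00101000 = 40
01111101 = 125
00001001 = 9
00011100 = 28
IP: 40.125.9.28


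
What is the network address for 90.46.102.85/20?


IP:   01011010.00101110.01100110.01010101
Mask: 11111111.11111111.11110000.00000000
AND operation:
Net:  01011010.00101110.01100000.00000000
Network: 90.46.96.0/20


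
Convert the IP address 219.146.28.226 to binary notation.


219 = 11011011
146 = 10010010
28 = 00011100
226 = 11100010
Binary: 11011011.10010010.00011100.11100010


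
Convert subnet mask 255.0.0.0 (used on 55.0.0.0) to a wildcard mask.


Subnet mask: 255.0.0.0
Wildcard = 255.255.255.255 - subnet mask
255 - 255 = 0
255 - 0 = 255
255 - 0 = 255
255 - 0 = 255
Wildcard: 0.255.255.255


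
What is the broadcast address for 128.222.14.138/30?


Network: 128.222.14.136/30
Host bits = 2
Set all host bits to 1:
Broadcast: 128.222.14.139


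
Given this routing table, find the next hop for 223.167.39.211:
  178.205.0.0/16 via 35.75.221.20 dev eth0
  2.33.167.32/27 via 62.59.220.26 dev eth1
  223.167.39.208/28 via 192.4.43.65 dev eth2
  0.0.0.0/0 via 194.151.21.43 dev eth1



Longest prefix match for 223.167.39.211:
  /16 178.205.0.0: no
  /27 2.33.167.32: no
  /28 223.167.39.208: MATCH
  /0 0.0.0.0: MATCH
Selected: next-hop 192.4.43.65 via eth2 (matched /28)


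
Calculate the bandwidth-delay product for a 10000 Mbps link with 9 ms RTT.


BDP = bandwidth * RTT
= 10000 Mbps * 9 ms
= 10000 * 1e6 * 9 / 1000 bits
= 90000000 bits
= 11250000 bytes
= 10986.3281 KB
BDP = 90000000 bits (11250000 bytes)


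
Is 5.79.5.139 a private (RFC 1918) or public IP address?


RFC 1918 private ranges:
  10.0.0.0/8 (10.0.0.0 - 10.255.255.255)
  172.16.0.0/12 (172.16.0.0 - 172.31.255.255)
  192.168.0.0/16 (192.168.0.0 - 192.168.255.255)
Public (not in any RFC 1918 range)


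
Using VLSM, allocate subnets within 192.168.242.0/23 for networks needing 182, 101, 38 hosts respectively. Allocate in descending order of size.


182 hosts -> /24 (254 usable): 192.168.242.0/24
101 hosts -> /25 (126 usable): 192.168.243.0/25
38 hosts -> /26 (62 usable): 192.168.243.128/26
Allocation: 192.168.242.0/24 (182 hosts, 254 usable); 192.168.243.0/25 (101 hosts, 126 usable); 192.168.243.128/26 (38 hosts, 62 usable)
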